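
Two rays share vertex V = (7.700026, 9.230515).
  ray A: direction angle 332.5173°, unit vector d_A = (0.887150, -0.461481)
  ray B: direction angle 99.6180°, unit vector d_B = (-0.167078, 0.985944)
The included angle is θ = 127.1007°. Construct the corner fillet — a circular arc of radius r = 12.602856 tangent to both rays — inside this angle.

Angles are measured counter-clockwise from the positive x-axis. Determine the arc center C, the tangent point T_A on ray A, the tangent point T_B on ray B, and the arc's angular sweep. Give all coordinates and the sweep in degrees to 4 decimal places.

bisector direction at 36.0676° = (0.808322,0.588740)
center distance |VC| = r/sin(θ/2) = 12.602856/sin(63.5504°) = 14.076274
C = V + |VC|·bis = (19.0782,17.5178)
T_A = V + ((C−V)·d_A)·d_A = V + 6.2697·d_A = (13.2622,6.3372)
T_B = V + ((C−V)·d_B)·d_B = V + 6.2697·d_B = (6.6525,15.4121)
sweep = 180° − θ = 52.8993°

center=(19.0782,17.5178) T_A=(13.2622,6.3372) T_B=(6.6525,15.4121) sweep=52.8993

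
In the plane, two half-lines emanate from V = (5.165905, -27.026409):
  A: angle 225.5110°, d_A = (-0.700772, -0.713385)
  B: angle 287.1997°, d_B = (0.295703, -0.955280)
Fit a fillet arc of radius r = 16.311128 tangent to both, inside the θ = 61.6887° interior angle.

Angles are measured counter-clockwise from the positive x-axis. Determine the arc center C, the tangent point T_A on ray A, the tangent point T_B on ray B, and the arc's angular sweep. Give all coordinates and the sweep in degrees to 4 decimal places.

bisector direction at 256.3554° = (-0.235899,-0.971777)
center distance |VC| = r/sin(θ/2) = 16.311128/sin(30.8443°) = 31.813705
C = V + |VC|·bis = (-2.3389,-57.9423)
T_A = V + ((C−V)·d_A)·d_A = V + 27.3141·d_A = (-13.9750,-46.5119)
T_B = V + ((C−V)·d_B)·d_B = V + 27.3141·d_B = (13.2428,-53.1190)
sweep = 180° − θ = 118.3113°

center=(-2.3389,-57.9423) T_A=(-13.9750,-46.5119) T_B=(13.2428,-53.1190) sweep=118.3113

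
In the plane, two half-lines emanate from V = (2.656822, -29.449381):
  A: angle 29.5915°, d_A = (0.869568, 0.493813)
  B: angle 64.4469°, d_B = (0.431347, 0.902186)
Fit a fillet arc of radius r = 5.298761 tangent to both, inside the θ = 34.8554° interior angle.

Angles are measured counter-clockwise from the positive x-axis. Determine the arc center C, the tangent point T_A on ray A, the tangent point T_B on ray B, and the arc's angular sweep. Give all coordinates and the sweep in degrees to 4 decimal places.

center=(14.7183,-16.5063) T_A=(17.3349,-21.1139) T_B=(9.9379,-14.2207) sweep=145.1446

bisector direction at 47.0192° = (0.681753,0.731582)
center distance |VC| = r/sin(θ/2) = 5.298761/sin(17.4277°) = 17.691900
C = V + |VC|·bis = (14.7183,-16.5063)
T_A = V + ((C−V)·d_A)·d_A = V + 16.8798·d_A = (17.3349,-21.1139)
T_B = V + ((C−V)·d_B)·d_B = V + 16.8798·d_B = (9.9379,-14.2207)
sweep = 180° − θ = 145.1446°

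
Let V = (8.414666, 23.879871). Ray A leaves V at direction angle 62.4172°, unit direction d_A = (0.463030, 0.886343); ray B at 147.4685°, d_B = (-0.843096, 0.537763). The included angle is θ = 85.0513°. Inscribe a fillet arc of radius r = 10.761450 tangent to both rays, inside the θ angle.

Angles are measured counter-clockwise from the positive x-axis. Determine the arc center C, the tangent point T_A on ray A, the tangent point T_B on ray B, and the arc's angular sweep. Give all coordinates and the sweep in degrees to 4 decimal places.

center=(4.3093,39.2627) T_A=(13.8476,34.2798) T_B=(-1.4778,30.1897) sweep=94.9487

bisector direction at 104.9429° = (-0.257855,0.966184)
center distance |VC| = r/sin(θ/2) = 10.761450/sin(42.5256°) = 15.921184
C = V + |VC|·bis = (4.3093,39.2627)
T_A = V + ((C−V)·d_A)·d_A = V + 11.7335·d_A = (13.8476,34.2798)
T_B = V + ((C−V)·d_B)·d_B = V + 11.7335·d_B = (-1.4778,30.1897)
sweep = 180° − θ = 94.9487°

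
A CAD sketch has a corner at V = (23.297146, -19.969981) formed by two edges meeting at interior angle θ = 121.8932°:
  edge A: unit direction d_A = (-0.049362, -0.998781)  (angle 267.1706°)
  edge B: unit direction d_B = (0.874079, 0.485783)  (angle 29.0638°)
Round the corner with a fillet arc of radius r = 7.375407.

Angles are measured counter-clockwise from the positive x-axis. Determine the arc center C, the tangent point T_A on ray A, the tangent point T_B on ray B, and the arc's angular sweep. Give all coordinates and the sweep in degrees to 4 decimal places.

bisector direction at 328.1172° = (0.849130,-0.528183)
center distance |VC| = r/sin(θ/2) = 7.375407/sin(60.9466°) = 8.437064
C = V + |VC|·bis = (30.4613,-24.4263)
T_A = V + ((C−V)·d_A)·d_A = V + 4.0972·d_A = (23.0949,-24.0622)
T_B = V + ((C−V)·d_B)·d_B = V + 4.0972·d_B = (26.8785,-17.9796)
sweep = 180° − θ = 58.1068°

center=(30.4613,-24.4263) T_A=(23.0949,-24.0622) T_B=(26.8785,-17.9796) sweep=58.1068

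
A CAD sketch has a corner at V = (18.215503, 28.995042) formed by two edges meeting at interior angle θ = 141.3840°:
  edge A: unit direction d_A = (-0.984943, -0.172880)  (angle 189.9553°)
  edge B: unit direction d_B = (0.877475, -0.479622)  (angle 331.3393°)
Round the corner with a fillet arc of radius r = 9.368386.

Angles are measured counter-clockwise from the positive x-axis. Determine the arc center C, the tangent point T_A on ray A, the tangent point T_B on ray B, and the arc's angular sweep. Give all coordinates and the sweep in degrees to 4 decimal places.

bisector direction at 260.6473° = (-0.162511,-0.986707)
center distance |VC| = r/sin(θ/2) = 9.368386/sin(70.6920°) = 9.926716
C = V + |VC|·bis = (16.6023,19.2003)
T_A = V + ((C−V)·d_A)·d_A = V + 3.2822·d_A = (14.9827,28.4276)
T_B = V + ((C−V)·d_B)·d_B = V + 3.2822·d_B = (21.0956,27.4208)
sweep = 180° − θ = 38.6160°

center=(16.6023,19.2003) T_A=(14.9827,28.4276) T_B=(21.0956,27.4208) sweep=38.6160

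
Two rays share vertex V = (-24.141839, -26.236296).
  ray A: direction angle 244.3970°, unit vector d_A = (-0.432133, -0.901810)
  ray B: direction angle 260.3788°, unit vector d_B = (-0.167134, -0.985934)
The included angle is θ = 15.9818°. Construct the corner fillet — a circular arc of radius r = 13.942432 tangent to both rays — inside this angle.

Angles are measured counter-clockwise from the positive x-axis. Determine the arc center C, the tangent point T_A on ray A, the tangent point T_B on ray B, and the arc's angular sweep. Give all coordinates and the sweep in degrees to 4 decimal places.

center=(-54.4879,-121.8291) T_A=(-67.0613,-115.8041) T_B=(-40.7415,-124.1593) sweep=164.0182

bisector direction at 252.3879° = (-0.302571,-0.953127)
center distance |VC| = r/sin(θ/2) = 13.942432/sin(7.9909°) = 100.293852
C = V + |VC|·bis = (-54.4879,-121.8291)
T_A = V + ((C−V)·d_A)·d_A = V + 99.3200·d_A = (-67.0613,-115.8041)
T_B = V + ((C−V)·d_B)·d_B = V + 99.3200·d_B = (-40.7415,-124.1593)
sweep = 180° − θ = 164.0182°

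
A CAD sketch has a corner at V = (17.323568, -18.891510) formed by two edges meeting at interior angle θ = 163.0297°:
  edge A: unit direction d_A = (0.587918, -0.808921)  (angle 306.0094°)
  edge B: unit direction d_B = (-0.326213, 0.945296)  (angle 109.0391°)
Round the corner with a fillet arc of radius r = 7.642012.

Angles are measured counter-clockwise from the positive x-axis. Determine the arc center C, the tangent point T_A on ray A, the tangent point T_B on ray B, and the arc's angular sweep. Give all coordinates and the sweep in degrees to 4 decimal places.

bisector direction at 27.5243° = (0.886815,0.462124)
center distance |VC| = r/sin(θ/2) = 7.642012/sin(81.5148°) = 7.726586
C = V + |VC|·bis = (24.1756,-15.3209)
T_A = V + ((C−V)·d_A)·d_A = V + 1.1401·d_A = (17.9938,-19.8137)
T_B = V + ((C−V)·d_B)·d_B = V + 1.1401·d_B = (16.9517,-17.8138)
sweep = 180° − θ = 16.9703°

center=(24.1756,-15.3209) T_A=(17.9938,-19.8137) T_B=(16.9517,-17.8138) sweep=16.9703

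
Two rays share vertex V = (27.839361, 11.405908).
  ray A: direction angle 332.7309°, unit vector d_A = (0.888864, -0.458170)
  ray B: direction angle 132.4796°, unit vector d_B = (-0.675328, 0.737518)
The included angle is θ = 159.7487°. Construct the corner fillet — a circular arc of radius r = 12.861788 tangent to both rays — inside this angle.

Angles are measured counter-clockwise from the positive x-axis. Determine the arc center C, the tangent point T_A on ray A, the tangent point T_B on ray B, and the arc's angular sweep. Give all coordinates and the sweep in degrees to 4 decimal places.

center=(35.7739,21.7859) T_A=(29.8811,10.3535) T_B=(26.2882,13.1000) sweep=20.2513

bisector direction at 52.6053° = (0.607303,0.794470)
center distance |VC| = r/sin(θ/2) = 12.861788/sin(79.8744°) = 13.065285
C = V + |VC|·bis = (35.7739,21.7859)
T_A = V + ((C−V)·d_A)·d_A = V + 2.2970·d_A = (29.8811,10.3535)
T_B = V + ((C−V)·d_B)·d_B = V + 2.2970·d_B = (26.2882,13.1000)
sweep = 180° − θ = 20.2513°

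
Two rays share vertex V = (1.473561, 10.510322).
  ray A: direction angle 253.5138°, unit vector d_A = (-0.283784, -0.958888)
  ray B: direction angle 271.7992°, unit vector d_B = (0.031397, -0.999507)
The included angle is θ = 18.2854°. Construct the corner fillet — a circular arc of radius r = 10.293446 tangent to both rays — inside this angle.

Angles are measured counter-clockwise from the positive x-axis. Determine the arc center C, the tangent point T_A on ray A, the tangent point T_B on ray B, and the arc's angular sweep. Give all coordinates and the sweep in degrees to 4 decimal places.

bisector direction at 262.6565° = (-0.127818,-0.991798)
center distance |VC| = r/sin(θ/2) = 10.293446/sin(9.1427°) = 64.781883
C = V + |VC|·bis = (-6.8067,-53.7402)
T_A = V + ((C−V)·d_A)·d_A = V + 63.9589·d_A = (-16.6770,-50.8191)
T_B = V + ((C−V)·d_B)·d_B = V + 63.9589·d_B = (3.4817,-53.4170)
sweep = 180° − θ = 161.7146°

center=(-6.8067,-53.7402) T_A=(-16.6770,-50.8191) T_B=(3.4817,-53.4170) sweep=161.7146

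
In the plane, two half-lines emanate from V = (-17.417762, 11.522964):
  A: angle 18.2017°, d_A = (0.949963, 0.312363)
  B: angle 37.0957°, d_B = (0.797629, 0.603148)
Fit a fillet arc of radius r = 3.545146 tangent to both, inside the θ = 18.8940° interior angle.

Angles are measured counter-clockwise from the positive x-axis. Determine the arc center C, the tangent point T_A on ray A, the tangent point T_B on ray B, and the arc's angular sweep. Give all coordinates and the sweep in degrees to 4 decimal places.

bisector direction at 27.6487° = (0.885809,0.464049)
center distance |VC| = r/sin(θ/2) = 3.545146/sin(9.4470°) = 21.598938
C = V + |VC|·bis = (1.7148,21.5459)
T_A = V + ((C−V)·d_A)·d_A = V + 21.3060·d_A = (2.8222,18.1782)
T_B = V + ((C−V)·d_B)·d_B = V + 21.3060·d_B = (-0.4235,24.3736)
sweep = 180° − θ = 161.1060°

center=(1.7148,21.5459) T_A=(2.8222,18.1782) T_B=(-0.4235,24.3736) sweep=161.1060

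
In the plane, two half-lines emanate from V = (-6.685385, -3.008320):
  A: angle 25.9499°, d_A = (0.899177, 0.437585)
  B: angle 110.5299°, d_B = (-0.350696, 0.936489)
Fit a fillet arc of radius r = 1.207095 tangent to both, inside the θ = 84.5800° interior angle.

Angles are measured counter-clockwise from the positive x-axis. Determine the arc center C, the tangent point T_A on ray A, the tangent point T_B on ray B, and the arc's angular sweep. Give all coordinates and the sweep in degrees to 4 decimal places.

center=(-6.0203,-1.3422) T_A=(-5.4921,-2.4276) T_B=(-7.1508,-1.7656) sweep=95.4200

bisector direction at 68.2399° = (0.370721,0.928744)
center distance |VC| = r/sin(θ/2) = 1.207095/sin(42.2900°) = 1.793914
C = V + |VC|·bis = (-6.0203,-1.3422)
T_A = V + ((C−V)·d_A)·d_A = V + 1.3270·d_A = (-5.4921,-2.4276)
T_B = V + ((C−V)·d_B)·d_B = V + 1.3270·d_B = (-7.1508,-1.7656)
sweep = 180° − θ = 95.4200°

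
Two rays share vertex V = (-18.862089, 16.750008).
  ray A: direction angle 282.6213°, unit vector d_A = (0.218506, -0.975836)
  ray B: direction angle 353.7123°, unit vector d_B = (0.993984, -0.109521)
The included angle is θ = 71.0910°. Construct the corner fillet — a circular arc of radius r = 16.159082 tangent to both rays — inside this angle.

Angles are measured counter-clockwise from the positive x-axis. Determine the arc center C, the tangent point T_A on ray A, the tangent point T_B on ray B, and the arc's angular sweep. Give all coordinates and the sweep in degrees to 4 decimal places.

center=(1.8483,-1.7888) T_A=(-13.9203,-5.3197) T_B=(3.6180,14.2731) sweep=108.9090

bisector direction at 318.1668° = (0.745090,-0.666964)
center distance |VC| = r/sin(θ/2) = 16.159082/sin(35.5455°) = 27.795823
C = V + |VC|·bis = (1.8483,-1.7888)
T_A = V + ((C−V)·d_A)·d_A = V + 22.6162·d_A = (-13.9203,-5.3197)
T_B = V + ((C−V)·d_B)·d_B = V + 22.6162·d_B = (3.6180,14.2731)
sweep = 180° − θ = 108.9090°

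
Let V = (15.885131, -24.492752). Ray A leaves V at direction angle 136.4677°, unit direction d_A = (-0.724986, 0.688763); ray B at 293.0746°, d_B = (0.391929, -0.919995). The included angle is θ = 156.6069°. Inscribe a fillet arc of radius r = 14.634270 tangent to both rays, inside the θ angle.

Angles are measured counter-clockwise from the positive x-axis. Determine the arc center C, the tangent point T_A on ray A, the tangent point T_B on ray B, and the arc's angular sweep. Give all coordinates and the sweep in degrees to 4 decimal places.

bisector direction at 214.7712° = (-0.821436,-0.570300)
center distance |VC| = r/sin(θ/2) = 14.634270/sin(78.3034°) = 14.944594
C = V + |VC|·bis = (3.6091,-33.0157)
T_A = V + ((C−V)·d_A)·d_A = V + 3.0297·d_A = (13.6886,-22.4060)
T_B = V + ((C−V)·d_B)·d_B = V + 3.0297·d_B = (17.0726,-27.2801)
sweep = 180° − θ = 23.3931°

center=(3.6091,-33.0157) T_A=(13.6886,-22.4060) T_B=(17.0726,-27.2801) sweep=23.3931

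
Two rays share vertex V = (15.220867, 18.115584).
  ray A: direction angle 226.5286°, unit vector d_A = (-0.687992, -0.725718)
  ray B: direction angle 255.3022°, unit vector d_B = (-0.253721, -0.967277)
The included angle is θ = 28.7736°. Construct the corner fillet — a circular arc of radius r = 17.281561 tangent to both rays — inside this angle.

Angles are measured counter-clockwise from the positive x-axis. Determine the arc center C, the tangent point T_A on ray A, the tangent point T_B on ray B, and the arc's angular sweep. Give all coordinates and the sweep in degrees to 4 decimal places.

bisector direction at 240.9154° = (-0.486101,-0.873903)
center distance |VC| = r/sin(θ/2) = 17.281561/sin(14.3868°) = 69.552816
C = V + |VC|·bis = (-18.5888,-42.6668)
T_A = V + ((C−V)·d_A)·d_A = V + 67.3717·d_A = (-31.1303,-30.7772)
T_B = V + ((C−V)·d_B)·d_B = V + 67.3717·d_B = (-1.8727,-47.0515)
sweep = 180° − θ = 151.2264°

center=(-18.5888,-42.6668) T_A=(-31.1303,-30.7772) T_B=(-1.8727,-47.0515) sweep=151.2264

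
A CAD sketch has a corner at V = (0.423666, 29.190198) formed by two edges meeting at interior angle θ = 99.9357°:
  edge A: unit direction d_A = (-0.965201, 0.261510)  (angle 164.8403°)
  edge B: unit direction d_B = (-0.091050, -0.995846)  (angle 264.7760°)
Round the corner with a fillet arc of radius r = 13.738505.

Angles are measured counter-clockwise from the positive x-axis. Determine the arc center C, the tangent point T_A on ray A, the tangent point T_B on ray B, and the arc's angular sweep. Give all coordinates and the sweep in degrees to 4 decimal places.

center=(-14.3086,18.9479) T_A=(-10.7158,32.2083) T_B=(-0.6271,17.6970) sweep=80.0643

bisector direction at 214.8082° = (-0.821068,-0.570830)
center distance |VC| = r/sin(θ/2) = 13.738505/sin(49.9678°) = 17.942796
C = V + |VC|·bis = (-14.3086,18.9479)
T_A = V + ((C−V)·d_A)·d_A = V + 11.5411·d_A = (-10.7158,32.2083)
T_B = V + ((C−V)·d_B)·d_B = V + 11.5411·d_B = (-0.6271,17.6970)
sweep = 180° − θ = 80.0643°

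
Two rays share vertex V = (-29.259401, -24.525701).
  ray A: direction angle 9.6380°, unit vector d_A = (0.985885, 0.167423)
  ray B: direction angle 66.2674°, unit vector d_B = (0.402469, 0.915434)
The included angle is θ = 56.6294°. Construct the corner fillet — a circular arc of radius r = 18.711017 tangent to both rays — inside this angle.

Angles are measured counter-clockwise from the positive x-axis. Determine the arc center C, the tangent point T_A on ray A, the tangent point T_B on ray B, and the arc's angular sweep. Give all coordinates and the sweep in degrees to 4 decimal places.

center=(1.8465,-0.2644) T_A=(4.9792,-18.7113) T_B=(-15.2822,7.2662) sweep=123.3706

bisector direction at 37.9527° = (0.788519,0.615011)
center distance |VC| = r/sin(θ/2) = 18.711017/sin(28.3147°) = 39.448579
C = V + |VC|·bis = (1.8465,-0.2644)
T_A = V + ((C−V)·d_A)·d_A = V + 34.7288·d_A = (4.9792,-18.7113)
T_B = V + ((C−V)·d_B)·d_B = V + 34.7288·d_B = (-15.2822,7.2662)
sweep = 180° − θ = 123.3706°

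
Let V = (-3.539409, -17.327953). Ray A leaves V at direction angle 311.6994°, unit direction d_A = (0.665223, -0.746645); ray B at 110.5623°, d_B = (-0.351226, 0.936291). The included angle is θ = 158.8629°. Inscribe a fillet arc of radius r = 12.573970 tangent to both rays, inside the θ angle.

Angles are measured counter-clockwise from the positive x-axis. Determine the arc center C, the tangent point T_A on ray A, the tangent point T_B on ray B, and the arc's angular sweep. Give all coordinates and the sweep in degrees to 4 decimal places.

bisector direction at 31.1309° = (0.855989,0.516994)
center distance |VC| = r/sin(θ/2) = 12.573970/sin(79.4314°) = 12.790954
C = V + |VC|·bis = (7.4095,-10.7151)
T_A = V + ((C−V)·d_A)·d_A = V + 2.3460·d_A = (-1.9788,-19.0796)
T_B = V + ((C−V)·d_B)·d_B = V + 2.3460·d_B = (-4.3634,-15.1314)
sweep = 180° − θ = 21.1371°

center=(7.4095,-10.7151) T_A=(-1.9788,-19.0796) T_B=(-4.3634,-15.1314) sweep=21.1371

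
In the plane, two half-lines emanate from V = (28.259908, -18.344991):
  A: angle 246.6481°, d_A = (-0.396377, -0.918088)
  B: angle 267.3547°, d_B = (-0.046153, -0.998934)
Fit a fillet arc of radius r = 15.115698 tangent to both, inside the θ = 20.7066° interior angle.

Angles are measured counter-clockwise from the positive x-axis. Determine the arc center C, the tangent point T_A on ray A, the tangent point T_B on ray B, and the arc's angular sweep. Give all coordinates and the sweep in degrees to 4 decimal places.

center=(9.3417,-100.2979) T_A=(-4.5358,-94.3064) T_B=(24.4413,-100.9955) sweep=159.2934

bisector direction at 257.0014° = (-0.224927,-0.974376)
center distance |VC| = r/sin(θ/2) = 15.115698/sin(10.3533°) = 84.108147
C = V + |VC|·bis = (9.3417,-100.2979)
T_A = V + ((C−V)·d_A)·d_A = V + 82.7387·d_A = (-4.5358,-94.3064)
T_B = V + ((C−V)·d_B)·d_B = V + 82.7387·d_B = (24.4413,-100.9955)
sweep = 180° − θ = 159.2934°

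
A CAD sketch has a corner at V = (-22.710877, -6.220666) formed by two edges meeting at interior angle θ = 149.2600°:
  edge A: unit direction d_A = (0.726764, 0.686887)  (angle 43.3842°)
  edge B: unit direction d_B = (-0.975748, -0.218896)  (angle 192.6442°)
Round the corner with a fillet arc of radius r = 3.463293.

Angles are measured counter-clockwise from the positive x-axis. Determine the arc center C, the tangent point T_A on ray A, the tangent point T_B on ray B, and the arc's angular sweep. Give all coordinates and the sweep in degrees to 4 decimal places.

bisector direction at 118.0142° = (-0.469690,0.882831)
center distance |VC| = r/sin(θ/2) = 3.463293/sin(74.6300°) = 3.591755
C = V + |VC|·bis = (-24.3979,-3.0498)
T_A = V + ((C−V)·d_A)·d_A = V + 0.9520·d_A = (-22.0190,-5.5668)
T_B = V + ((C−V)·d_B)·d_B = V + 0.9520·d_B = (-23.6398,-6.4291)
sweep = 180° − θ = 30.7400°

center=(-24.3979,-3.0498) T_A=(-22.0190,-5.5668) T_B=(-23.6398,-6.4291) sweep=30.7400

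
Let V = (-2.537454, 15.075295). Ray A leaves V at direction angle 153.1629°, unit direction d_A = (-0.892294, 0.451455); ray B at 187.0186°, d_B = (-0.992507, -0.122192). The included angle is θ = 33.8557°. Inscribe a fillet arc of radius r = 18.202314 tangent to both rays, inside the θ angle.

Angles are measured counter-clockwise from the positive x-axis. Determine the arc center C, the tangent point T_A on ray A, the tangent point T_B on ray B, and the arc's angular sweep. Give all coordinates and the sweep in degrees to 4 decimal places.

bisector direction at 170.0908° = (-0.985082,0.172088)
center distance |VC| = r/sin(θ/2) = 18.202314/sin(16.9278°) = 62.514979
C = V + |VC|·bis = (-64.1198,25.8334)
T_A = V + ((C−V)·d_A)·d_A = V + 59.8063·d_A = (-55.9023,42.0752)
T_B = V + ((C−V)·d_B)·d_B = V + 59.8063·d_B = (-61.8956,7.7675)
sweep = 180° − θ = 146.1443°

center=(-64.1198,25.8334) T_A=(-55.9023,42.0752) T_B=(-61.8956,7.7675) sweep=146.1443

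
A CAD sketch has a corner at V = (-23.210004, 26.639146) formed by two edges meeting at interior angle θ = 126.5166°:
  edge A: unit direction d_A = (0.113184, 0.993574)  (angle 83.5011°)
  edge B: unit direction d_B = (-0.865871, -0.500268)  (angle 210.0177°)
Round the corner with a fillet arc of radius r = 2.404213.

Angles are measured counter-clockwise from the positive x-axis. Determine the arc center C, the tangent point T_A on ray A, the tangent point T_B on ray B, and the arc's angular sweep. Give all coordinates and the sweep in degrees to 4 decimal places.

center=(-25.4617,28.1149) T_A=(-23.0729,27.8427) T_B=(-24.2589,26.0331) sweep=53.4834

bisector direction at 146.7594° = (-0.836376,0.548156)
center distance |VC| = r/sin(θ/2) = 2.404213/sin(63.2583°) = 2.692155
C = V + |VC|·bis = (-25.4617,28.1149)
T_A = V + ((C−V)·d_A)·d_A = V + 1.2114·d_A = (-23.0729,27.8427)
T_B = V + ((C−V)·d_B)·d_B = V + 1.2114·d_B = (-24.2589,26.0331)
sweep = 180° − θ = 53.4834°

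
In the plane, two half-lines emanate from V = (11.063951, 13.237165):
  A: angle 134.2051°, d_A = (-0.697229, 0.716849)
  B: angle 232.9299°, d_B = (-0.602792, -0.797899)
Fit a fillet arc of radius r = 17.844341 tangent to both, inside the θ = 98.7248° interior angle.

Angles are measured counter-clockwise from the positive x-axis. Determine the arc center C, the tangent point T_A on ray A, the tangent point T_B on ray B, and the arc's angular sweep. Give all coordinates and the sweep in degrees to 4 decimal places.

center=(-12.4056,11.7739) T_A=(0.3860,24.2155) T_B=(1.8323,1.0175) sweep=81.2752

bisector direction at 183.5675° = (-0.998062,-0.062224)
center distance |VC| = r/sin(θ/2) = 17.844341/sin(49.3624°) = 23.515161
C = V + |VC|·bis = (-12.4056,11.7739)
T_A = V + ((C−V)·d_A)·d_A = V + 15.3148·d_A = (0.3860,24.2155)
T_B = V + ((C−V)·d_B)·d_B = V + 15.3148·d_B = (1.8323,1.0175)
sweep = 180° − θ = 81.2752°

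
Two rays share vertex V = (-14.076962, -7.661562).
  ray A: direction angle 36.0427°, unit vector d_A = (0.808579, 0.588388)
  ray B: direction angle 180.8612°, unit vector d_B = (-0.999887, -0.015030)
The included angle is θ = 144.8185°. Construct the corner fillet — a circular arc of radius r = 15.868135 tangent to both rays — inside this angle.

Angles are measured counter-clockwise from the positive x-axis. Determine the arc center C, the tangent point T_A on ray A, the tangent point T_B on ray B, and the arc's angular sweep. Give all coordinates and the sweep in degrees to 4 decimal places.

center=(-19.3457,8.1292) T_A=(-10.0091,-4.7015) T_B=(-19.1072,-7.7372) sweep=35.1815

bisector direction at 108.4519° = (-0.316509,0.948589)
center distance |VC| = r/sin(θ/2) = 15.868135/sin(72.4093°) = 16.646536
C = V + |VC|·bis = (-19.3457,8.1292)
T_A = V + ((C−V)·d_A)·d_A = V + 5.0308·d_A = (-10.0091,-4.7015)
T_B = V + ((C−V)·d_B)·d_B = V + 5.0308·d_B = (-19.1072,-7.7372)
sweep = 180° − θ = 35.1815°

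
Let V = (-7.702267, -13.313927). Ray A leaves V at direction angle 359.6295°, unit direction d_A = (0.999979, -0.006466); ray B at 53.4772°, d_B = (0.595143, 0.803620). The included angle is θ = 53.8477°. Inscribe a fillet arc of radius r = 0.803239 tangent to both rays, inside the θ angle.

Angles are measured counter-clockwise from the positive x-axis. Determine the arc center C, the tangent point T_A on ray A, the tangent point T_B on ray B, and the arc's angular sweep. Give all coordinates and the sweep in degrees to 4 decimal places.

center=(-6.1155,-12.5209) T_A=(-6.1207,-13.3242) T_B=(-6.7610,-12.0429) sweep=126.1523

bisector direction at 26.5534° = (0.894519,0.447031)
center distance |VC| = r/sin(θ/2) = 0.803239/sin(26.9239°) = 1.773915
C = V + |VC|·bis = (-6.1155,-12.5209)
T_A = V + ((C−V)·d_A)·d_A = V + 1.5816·d_A = (-6.1207,-13.3242)
T_B = V + ((C−V)·d_B)·d_B = V + 1.5816·d_B = (-6.7610,-12.0429)
sweep = 180° − θ = 126.1523°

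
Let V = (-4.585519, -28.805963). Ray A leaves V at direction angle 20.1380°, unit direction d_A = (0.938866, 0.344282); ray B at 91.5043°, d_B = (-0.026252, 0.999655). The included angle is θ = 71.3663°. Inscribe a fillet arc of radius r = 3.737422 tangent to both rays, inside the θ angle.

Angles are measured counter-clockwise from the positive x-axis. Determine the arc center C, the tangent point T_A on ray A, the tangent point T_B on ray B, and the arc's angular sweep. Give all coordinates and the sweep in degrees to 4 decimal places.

bisector direction at 55.8212° = (0.561778,0.827288)
center distance |VC| = r/sin(θ/2) = 3.737422/sin(35.6831°) = 6.407349
C = V + |VC|·bis = (-0.9860,-23.5052)
T_A = V + ((C−V)·d_A)·d_A = V + 5.2044·d_A = (0.3007,-27.0142)
T_B = V + ((C−V)·d_B)·d_B = V + 5.2044·d_B = (-4.7221,-23.6034)
sweep = 180° − θ = 108.6337°

center=(-0.9860,-23.5052) T_A=(0.3007,-27.0142) T_B=(-4.7221,-23.6034) sweep=108.6337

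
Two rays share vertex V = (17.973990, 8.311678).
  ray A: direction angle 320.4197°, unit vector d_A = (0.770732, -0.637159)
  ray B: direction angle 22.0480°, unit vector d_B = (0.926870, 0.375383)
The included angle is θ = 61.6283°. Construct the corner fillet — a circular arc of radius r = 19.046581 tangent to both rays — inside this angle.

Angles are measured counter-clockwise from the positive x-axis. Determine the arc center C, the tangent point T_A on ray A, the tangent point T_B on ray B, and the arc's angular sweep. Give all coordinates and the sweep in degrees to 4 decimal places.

bisector direction at 351.2339° = (0.988319,-0.152402)
center distance |VC| = r/sin(θ/2) = 19.046581/sin(30.8142°) = 37.181837
C = V + |VC|·bis = (54.7215,2.6451)
T_A = V + ((C−V)·d_A)·d_A = V + 31.9330·d_A = (42.5858,-12.0347)
T_B = V + ((C−V)·d_B)·d_B = V + 31.9330·d_B = (47.5717,20.2988)
sweep = 180° − θ = 118.3717°

center=(54.7215,2.6451) T_A=(42.5858,-12.0347) T_B=(47.5717,20.2988) sweep=118.3717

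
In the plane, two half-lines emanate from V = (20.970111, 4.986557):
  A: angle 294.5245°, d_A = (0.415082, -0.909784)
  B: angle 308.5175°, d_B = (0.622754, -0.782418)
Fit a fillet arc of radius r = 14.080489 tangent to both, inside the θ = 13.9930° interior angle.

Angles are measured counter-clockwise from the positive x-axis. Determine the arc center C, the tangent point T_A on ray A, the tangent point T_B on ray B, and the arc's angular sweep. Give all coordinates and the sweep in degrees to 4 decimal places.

center=(81.4045,-93.5523) T_A=(68.5943,-99.3969) T_B=(92.4213,-84.7836) sweep=166.0070

bisector direction at 301.5210° = (0.522811,-0.852449)
center distance |VC| = r/sin(θ/2) = 14.080489/sin(6.9965°) = 115.595090
C = V + |VC|·bis = (81.4045,-93.5523)
T_A = V + ((C−V)·d_A)·d_A = V + 114.7343·d_A = (68.5943,-99.3969)
T_B = V + ((C−V)·d_B)·d_B = V + 114.7343·d_B = (92.4213,-84.7836)
sweep = 180° − θ = 166.0070°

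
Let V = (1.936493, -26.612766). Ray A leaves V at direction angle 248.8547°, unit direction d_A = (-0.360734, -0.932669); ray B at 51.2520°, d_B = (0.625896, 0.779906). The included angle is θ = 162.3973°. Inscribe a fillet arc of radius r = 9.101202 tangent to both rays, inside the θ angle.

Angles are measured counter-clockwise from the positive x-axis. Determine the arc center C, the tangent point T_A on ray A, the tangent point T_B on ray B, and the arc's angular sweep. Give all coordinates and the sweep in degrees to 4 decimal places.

center=(9.9166,-31.2102) T_A=(1.4282,-27.9270) T_B=(2.8185,-25.5138) sweep=17.6027

bisector direction at 330.0533° = (0.866491,-0.499193)
center distance |VC| = r/sin(θ/2) = 9.101202/sin(81.1987°) = 9.209648
C = V + |VC|·bis = (9.9166,-31.2102)
T_A = V + ((C−V)·d_A)·d_A = V + 1.4092·d_A = (1.4282,-27.9270)
T_B = V + ((C−V)·d_B)·d_B = V + 1.4092·d_B = (2.8185,-25.5138)
sweep = 180° − θ = 17.6027°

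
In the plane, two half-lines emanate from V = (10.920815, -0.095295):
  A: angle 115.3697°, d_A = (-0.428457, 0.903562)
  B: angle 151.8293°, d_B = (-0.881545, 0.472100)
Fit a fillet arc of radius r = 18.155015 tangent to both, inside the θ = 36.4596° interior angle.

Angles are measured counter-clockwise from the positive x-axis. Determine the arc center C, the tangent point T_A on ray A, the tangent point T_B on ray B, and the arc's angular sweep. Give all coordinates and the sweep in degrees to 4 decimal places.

bisector direction at 133.5995° = (-0.689613,0.724178)
center distance |VC| = r/sin(θ/2) = 18.155015/sin(18.2298°) = 58.034955
C = V + |VC|·bis = (-29.1009,41.9323)
T_A = V + ((C−V)·d_A)·d_A = V + 55.1222·d_A = (-12.6967,49.7110)
T_B = V + ((C−V)·d_B)·d_B = V + 55.1222·d_B = (-37.6718,25.9279)
sweep = 180° − θ = 143.5404°

center=(-29.1009,41.9323) T_A=(-12.6967,49.7110) T_B=(-37.6718,25.9279) sweep=143.5404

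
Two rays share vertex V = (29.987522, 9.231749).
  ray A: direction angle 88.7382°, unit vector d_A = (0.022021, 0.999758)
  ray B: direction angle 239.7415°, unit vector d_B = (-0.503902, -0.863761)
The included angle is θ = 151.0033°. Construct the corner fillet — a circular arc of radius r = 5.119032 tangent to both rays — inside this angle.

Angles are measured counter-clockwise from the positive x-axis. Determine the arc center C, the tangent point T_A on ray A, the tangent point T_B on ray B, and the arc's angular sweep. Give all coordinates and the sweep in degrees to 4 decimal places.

bisector direction at 164.2399° = (-0.962407,0.271611)
center distance |VC| = r/sin(θ/2) = 5.119032/sin(75.5016°) = 5.287410
C = V + |VC|·bis = (24.8989,10.6679)
T_A = V + ((C−V)·d_A)·d_A = V + 1.3237·d_A = (30.0167,10.5551)
T_B = V + ((C−V)·d_B)·d_B = V + 1.3237·d_B = (29.3205,8.0884)
sweep = 180° − θ = 28.9967°

center=(24.8989,10.6679) T_A=(30.0167,10.5551) T_B=(29.3205,8.0884) sweep=28.9967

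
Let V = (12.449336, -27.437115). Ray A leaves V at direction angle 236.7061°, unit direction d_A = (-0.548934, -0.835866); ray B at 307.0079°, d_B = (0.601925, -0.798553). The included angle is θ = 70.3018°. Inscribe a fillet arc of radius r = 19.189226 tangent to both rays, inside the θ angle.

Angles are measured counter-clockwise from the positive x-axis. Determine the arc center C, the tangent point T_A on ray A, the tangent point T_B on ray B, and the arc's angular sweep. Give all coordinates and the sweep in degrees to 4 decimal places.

bisector direction at 271.8570° = (0.032405,-0.999475)
center distance |VC| = r/sin(θ/2) = 19.189226/sin(35.1509°) = 33.330145
C = V + |VC|·bis = (13.5294,-60.7498)
T_A = V + ((C−V)·d_A)·d_A = V + 27.2520·d_A = (-2.5102,-50.2161)
T_B = V + ((C−V)·d_B)·d_B = V + 27.2520·d_B = (28.8530,-49.1993)
sweep = 180° − θ = 109.6982°

center=(13.5294,-60.7498) T_A=(-2.5102,-50.2161) T_B=(28.8530,-49.1993) sweep=109.6982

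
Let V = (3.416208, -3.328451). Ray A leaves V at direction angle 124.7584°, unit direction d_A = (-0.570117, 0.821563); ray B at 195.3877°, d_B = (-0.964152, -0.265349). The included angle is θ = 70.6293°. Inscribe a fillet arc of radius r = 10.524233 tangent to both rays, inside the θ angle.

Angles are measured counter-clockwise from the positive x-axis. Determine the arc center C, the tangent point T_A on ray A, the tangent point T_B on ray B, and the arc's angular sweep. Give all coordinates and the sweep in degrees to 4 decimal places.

bisector direction at 160.0731° = (-0.940128,0.340822)
center distance |VC| = r/sin(θ/2) = 10.524233/sin(35.3147°) = 18.205928
C = V + |VC|·bis = (-13.6997,2.8765)
T_A = V + ((C−V)·d_A)·d_A = V + 14.8559·d_A = (-5.0534,8.8766)
T_B = V + ((C−V)·d_B)·d_B = V + 14.8559·d_B = (-10.9071,-7.2704)
sweep = 180° − θ = 109.3707°

center=(-13.6997,2.8765) T_A=(-5.0534,8.8766) T_B=(-10.9071,-7.2704) sweep=109.3707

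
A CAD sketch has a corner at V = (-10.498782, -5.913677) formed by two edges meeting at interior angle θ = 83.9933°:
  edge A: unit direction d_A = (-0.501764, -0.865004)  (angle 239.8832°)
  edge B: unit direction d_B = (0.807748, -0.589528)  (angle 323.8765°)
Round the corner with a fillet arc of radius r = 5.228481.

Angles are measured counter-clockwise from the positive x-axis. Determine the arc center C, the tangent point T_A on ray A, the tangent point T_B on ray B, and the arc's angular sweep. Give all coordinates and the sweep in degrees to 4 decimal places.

center=(-8.8901,-13.5607) T_A=(-13.4128,-10.9372) T_B=(-5.8078,-9.3374) sweep=96.0067

bisector direction at 281.8798° = (0.205860,-0.978581)
center distance |VC| = r/sin(θ/2) = 5.228481/sin(41.9967°) = 7.814350
C = V + |VC|·bis = (-8.8901,-13.5607)
T_A = V + ((C−V)·d_A)·d_A = V + 5.8075·d_A = (-13.4128,-10.9372)
T_B = V + ((C−V)·d_B)·d_B = V + 5.8075·d_B = (-5.8078,-9.3374)
sweep = 180° − θ = 96.0067°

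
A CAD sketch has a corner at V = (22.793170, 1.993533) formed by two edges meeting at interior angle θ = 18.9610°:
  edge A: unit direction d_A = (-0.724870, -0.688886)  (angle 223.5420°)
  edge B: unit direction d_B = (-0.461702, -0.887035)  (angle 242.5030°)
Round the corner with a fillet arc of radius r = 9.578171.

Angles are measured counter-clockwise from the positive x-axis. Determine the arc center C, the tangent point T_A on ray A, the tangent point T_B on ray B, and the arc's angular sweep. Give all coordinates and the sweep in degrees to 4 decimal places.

bisector direction at 233.0225° = (-0.601501,-0.798872)
center distance |VC| = r/sin(θ/2) = 9.578171/sin(9.4805°) = 58.151048
C = V + |VC|·bis = (-12.1848,-44.4617)
T_A = V + ((C−V)·d_A)·d_A = V + 57.3568·d_A = (-18.7830,-37.5188)
T_B = V + ((C−V)·d_B)·d_B = V + 57.3568·d_B = (-3.6886,-48.8840)
sweep = 180° − θ = 161.0390°

center=(-12.1848,-44.4617) T_A=(-18.7830,-37.5188) T_B=(-3.6886,-48.8840) sweep=161.0390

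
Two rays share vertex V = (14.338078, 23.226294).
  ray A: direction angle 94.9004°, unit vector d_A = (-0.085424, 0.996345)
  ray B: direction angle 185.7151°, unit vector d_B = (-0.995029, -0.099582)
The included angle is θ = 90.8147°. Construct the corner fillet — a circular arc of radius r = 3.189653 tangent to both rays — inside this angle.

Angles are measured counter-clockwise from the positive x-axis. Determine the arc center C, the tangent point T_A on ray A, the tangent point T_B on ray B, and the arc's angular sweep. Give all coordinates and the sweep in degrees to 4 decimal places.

center=(10.8915,26.0869) T_A=(14.0695,26.3594) T_B=(11.2091,22.9131) sweep=89.1853

bisector direction at 140.3077° = (-0.769486,0.638664)
center distance |VC| = r/sin(θ/2) = 3.189653/sin(45.4074°) = 4.479119
C = V + |VC|·bis = (10.8915,26.0869)
T_A = V + ((C−V)·d_A)·d_A = V + 3.1446·d_A = (14.0695,26.3594)
T_B = V + ((C−V)·d_B)·d_B = V + 3.1446·d_B = (11.2091,22.9131)
sweep = 180° − θ = 89.1853°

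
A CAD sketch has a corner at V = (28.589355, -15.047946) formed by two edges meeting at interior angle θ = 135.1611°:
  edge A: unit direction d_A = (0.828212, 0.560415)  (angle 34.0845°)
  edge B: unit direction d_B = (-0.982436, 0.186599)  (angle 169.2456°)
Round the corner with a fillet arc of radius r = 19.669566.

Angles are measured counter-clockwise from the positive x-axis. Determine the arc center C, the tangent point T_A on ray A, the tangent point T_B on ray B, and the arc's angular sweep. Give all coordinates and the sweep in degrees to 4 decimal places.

bisector direction at 101.6651° = (-0.202190,0.979346)
center distance |VC| = r/sin(θ/2) = 19.669566/sin(67.5806°) = 21.277815
C = V + |VC|·bis = (24.2872,5.7904)
T_A = V + ((C−V)·d_A)·d_A = V + 8.1150·d_A = (35.3103,-10.5002)
T_B = V + ((C−V)·d_B)·d_B = V + 8.1150·d_B = (20.6169,-13.5337)
sweep = 180° − θ = 44.8389°

center=(24.2872,5.7904) T_A=(35.3103,-10.5002) T_B=(20.6169,-13.5337) sweep=44.8389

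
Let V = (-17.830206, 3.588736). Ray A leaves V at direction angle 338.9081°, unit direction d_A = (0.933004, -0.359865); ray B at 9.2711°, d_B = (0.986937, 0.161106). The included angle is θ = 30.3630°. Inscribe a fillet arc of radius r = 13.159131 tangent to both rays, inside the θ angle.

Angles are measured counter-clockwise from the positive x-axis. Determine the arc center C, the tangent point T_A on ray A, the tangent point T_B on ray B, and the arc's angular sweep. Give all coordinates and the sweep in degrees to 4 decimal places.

center=(32.1518,-1.5856) T_A=(27.4163,-13.8631) T_B=(30.0318,11.4017) sweep=149.6370

bisector direction at 354.0896° = (0.994684,-0.102973)
center distance |VC| = r/sin(θ/2) = 13.159131/sin(15.1815°) = 50.249171
C = V + |VC|·bis = (32.1518,-1.5856)
T_A = V + ((C−V)·d_A)·d_A = V + 48.4955·d_A = (27.4163,-13.8631)
T_B = V + ((C−V)·d_B)·d_B = V + 48.4955·d_B = (30.0318,11.4017)
sweep = 180° − θ = 149.6370°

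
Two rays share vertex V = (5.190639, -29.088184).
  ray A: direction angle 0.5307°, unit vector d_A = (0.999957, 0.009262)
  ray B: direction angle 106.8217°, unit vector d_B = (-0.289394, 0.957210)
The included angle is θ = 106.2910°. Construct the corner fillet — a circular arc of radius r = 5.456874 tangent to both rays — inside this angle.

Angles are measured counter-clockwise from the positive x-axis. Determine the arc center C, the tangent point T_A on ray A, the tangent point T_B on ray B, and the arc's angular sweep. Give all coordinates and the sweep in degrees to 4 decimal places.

center=(9.2303,-23.5937) T_A=(9.2808,-29.0503) T_B=(4.0069,-25.1728) sweep=73.7090

bisector direction at 53.6762° = (0.592348,0.805682)
center distance |VC| = r/sin(θ/2) = 5.456874/sin(53.1455°) = 6.819718
C = V + |VC|·bis = (9.2303,-23.5937)
T_A = V + ((C−V)·d_A)·d_A = V + 4.0904·d_A = (9.2808,-29.0503)
T_B = V + ((C−V)·d_B)·d_B = V + 4.0904·d_B = (4.0069,-25.1728)
sweep = 180° − θ = 73.7090°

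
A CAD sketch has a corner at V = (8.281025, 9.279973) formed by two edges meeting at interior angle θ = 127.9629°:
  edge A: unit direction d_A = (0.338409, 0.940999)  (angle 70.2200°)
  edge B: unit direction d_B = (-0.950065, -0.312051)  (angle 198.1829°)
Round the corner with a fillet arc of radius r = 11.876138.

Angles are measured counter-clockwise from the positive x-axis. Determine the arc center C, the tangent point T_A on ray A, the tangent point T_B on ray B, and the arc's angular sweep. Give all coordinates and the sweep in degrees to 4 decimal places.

bisector direction at 134.2014° = (-0.697183,0.716893)
center distance |VC| = r/sin(θ/2) = 11.876138/sin(63.9815°) = 13.215502
C = V + |VC|·bis = (-0.9326,18.7541)
T_A = V + ((C−V)·d_A)·d_A = V + 5.7971·d_A = (10.2428,14.7351)
T_B = V + ((C−V)·d_B)·d_B = V + 5.7971·d_B = (2.7734,7.4710)
sweep = 180° − θ = 52.0371°

center=(-0.9326,18.7541) T_A=(10.2428,14.7351) T_B=(2.7734,7.4710) sweep=52.0371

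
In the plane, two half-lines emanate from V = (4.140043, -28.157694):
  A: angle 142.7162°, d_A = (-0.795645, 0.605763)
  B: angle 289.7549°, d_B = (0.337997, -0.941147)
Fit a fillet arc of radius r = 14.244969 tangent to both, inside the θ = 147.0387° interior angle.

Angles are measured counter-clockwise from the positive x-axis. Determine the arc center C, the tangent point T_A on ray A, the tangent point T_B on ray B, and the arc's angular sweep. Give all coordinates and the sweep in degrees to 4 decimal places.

bisector direction at 216.2355° = (-0.806594,-0.591106)
center distance |VC| = r/sin(θ/2) = 14.244969/sin(73.5194°) = 14.855290
C = V + |VC|·bis = (-7.8421,-36.9387)
T_A = V + ((C−V)·d_A)·d_A = V + 4.2143·d_A = (0.7869,-25.6048)
T_B = V + ((C−V)·d_B)·d_B = V + 4.2143·d_B = (5.5645,-32.1240)
sweep = 180° − θ = 32.9613°

center=(-7.8421,-36.9387) T_A=(0.7869,-25.6048) T_B=(5.5645,-32.1240) sweep=32.9613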